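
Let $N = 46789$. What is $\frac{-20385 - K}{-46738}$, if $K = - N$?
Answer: $- \frac{13202}{23369} \approx -0.56494$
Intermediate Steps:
$K = -46789$ ($K = \left(-1\right) 46789 = -46789$)
$\frac{-20385 - K}{-46738} = \frac{-20385 - -46789}{-46738} = \left(-20385 + 46789\right) \left(- \frac{1}{46738}\right) = 26404 \left(- \frac{1}{46738}\right) = - \frac{13202}{23369}$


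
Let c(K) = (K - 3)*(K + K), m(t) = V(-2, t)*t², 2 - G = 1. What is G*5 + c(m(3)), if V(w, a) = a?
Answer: 1301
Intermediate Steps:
G = 1 (G = 2 - 1*1 = 2 - 1 = 1)
m(t) = t³ (m(t) = t*t² = t³)
c(K) = 2*K*(-3 + K) (c(K) = (-3 + K)*(2*K) = 2*K*(-3 + K))
G*5 + c(m(3)) = 1*5 + 2*3³*(-3 + 3³) = 5 + 2*27*(-3 + 27) = 5 + 2*27*24 = 5 + 1296 = 1301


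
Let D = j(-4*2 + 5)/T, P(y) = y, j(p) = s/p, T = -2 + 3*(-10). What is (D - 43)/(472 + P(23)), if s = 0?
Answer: -43/495 ≈ -0.086869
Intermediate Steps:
T = -32 (T = -2 - 30 = -32)
j(p) = 0 (j(p) = 0/p = 0)
D = 0 (D = 0/(-32) = 0*(-1/32) = 0)
(D - 43)/(472 + P(23)) = (0 - 43)/(472 + 23) = -43/495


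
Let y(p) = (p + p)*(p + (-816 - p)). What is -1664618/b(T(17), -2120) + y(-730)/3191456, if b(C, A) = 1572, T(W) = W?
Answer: -82979410717/78390138 ≈ -1058.5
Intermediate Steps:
y(p) = -1632*p (y(p) = (2*p)*(-816) = -1632*p)
-1664618/b(T(17), -2120) + y(-730)/3191456 = -1664618/1572 - 1632*(-730)/3191456 = -1664618*1/1572 + 1191360*(1/3191456) = -832309/786 + 37230/99733 = -82979410717/78390138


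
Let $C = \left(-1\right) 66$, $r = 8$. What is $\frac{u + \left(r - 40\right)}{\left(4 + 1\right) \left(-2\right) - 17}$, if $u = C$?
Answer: $\frac{98}{27} \approx 3.6296$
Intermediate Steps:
$C = -66$
$u = -66$
$\frac{u + \left(r - 40\right)}{\left(4 + 1\right) \left(-2\right) - 17} = \frac{-66 + \left(8 - 40\right)}{\left(4 + 1\right) \left(-2\right) - 17} = \frac{-66 + \left(8 - 40\right)}{5 \left(-2\right) - 17} = \frac{-66 - 32}{-10 - 17} = - \frac{98}{-27} = \left(-98\right) \left(- \frac{1}{27}\right) = \frac{98}{27}$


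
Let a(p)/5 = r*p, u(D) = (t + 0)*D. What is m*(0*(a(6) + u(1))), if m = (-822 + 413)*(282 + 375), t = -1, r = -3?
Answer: 0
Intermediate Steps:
u(D) = -D (u(D) = (-1 + 0)*D = -D)
a(p) = -15*p (a(p) = 5*(-3*p) = -15*p)
m = -268713 (m = -409*657 = -268713)
m*(0*(a(6) + u(1))) = -0*(-15*6 - 1*1) = -0*(-90 - 1) = -0*(-91) = -268713*0 = 0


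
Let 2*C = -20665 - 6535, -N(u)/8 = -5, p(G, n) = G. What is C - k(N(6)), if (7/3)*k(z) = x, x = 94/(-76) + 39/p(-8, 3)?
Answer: -14467613/1064 ≈ -13597.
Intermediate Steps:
N(u) = 40 (N(u) = -8*(-5) = 40)
x = -929/152 (x = 94/(-76) + 39/(-8) = 94*(-1/76) + 39*(-⅛) = -47/38 - 39/8 = -929/152 ≈ -6.1118)
k(z) = -2787/1064 (k(z) = (3/7)*(-929/152) = -2787/1064)
C = -13600 (C = (-20665 - 6535)/2 = (½)*(-27200) = -13600)
C - k(N(6)) = -13600 - 1*(-2787/1064) = -13600 + 2787/1064 = -14467613/1064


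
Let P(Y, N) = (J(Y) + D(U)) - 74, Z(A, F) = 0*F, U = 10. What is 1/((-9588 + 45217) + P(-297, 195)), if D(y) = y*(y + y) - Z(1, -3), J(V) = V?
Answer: 1/35458 ≈ 2.8202e-5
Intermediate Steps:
Z(A, F) = 0
D(y) = 2*y**2 (D(y) = y*(y + y) - 1*0 = y*(2*y) + 0 = 2*y**2 + 0 = 2*y**2)
P(Y, N) = 126 + Y (P(Y, N) = (Y + 2*10**2) - 74 = (Y + 2*100) - 74 = (Y + 200) - 74 = (200 + Y) - 74 = 126 + Y)
1/((-9588 + 45217) + P(-297, 195)) = 1/((-9588 + 45217) + (126 - 297)) = 1/(35629 - 171) = 1/35458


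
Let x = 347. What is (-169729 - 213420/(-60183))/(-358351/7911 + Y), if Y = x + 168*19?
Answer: -997624662397/20535537754 ≈ -48.580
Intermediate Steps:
Y = 3539 (Y = 347 + 168*19 = 347 + 3192 = 3539)
(-169729 - 213420/(-60183))/(-358351/7911 + Y) = (-169729 - 213420/(-60183))/(-358351/7911 + 3539) = (-169729 - 213420*(-1/60183))/(-358351*1/7911 + 3539) = (-169729 + 71140/20061)/(-358351/7911 + 3539) = -3404862329/(20061*27638678/7911) = -3404862329/20061*7911/27638678 = -997624662397/20535537754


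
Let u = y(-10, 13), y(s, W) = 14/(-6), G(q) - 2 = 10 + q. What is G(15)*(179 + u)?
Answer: 4770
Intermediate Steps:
G(q) = 12 + q (G(q) = 2 + (10 + q) = 12 + q)
y(s, W) = -7/3 (y(s, W) = 14*(-⅙) = -7/3)
u = -7/3 ≈ -2.3333
G(15)*(179 + u) = (12 + 15)*(179 - 7/3) = 27*(530/3) = 4770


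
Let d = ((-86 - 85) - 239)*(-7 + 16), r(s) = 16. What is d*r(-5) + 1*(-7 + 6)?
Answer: -59041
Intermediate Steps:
d = -3690 (d = (-171 - 239)*9 = -410*9 = -3690)
d*r(-5) + 1*(-7 + 6) = -3690*16 + 1*(-7 + 6) = -59040 + 1*(-1) = -59040 - 1 = -59041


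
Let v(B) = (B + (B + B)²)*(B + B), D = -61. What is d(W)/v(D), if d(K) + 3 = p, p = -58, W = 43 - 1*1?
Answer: 1/29646 ≈ 3.3731e-5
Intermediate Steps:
W = 42 (W = 43 - 1 = 42)
d(K) = -61 (d(K) = -3 - 58 = -61)
v(B) = 2*B*(B + 4*B²) (v(B) = (B + (2*B)²)*(2*B) = (B + 4*B²)*(2*B) = 2*B*(B + 4*B²))
d(W)/v(D) = -61*1/(3721*(2 + 8*(-61))) = -61*1/(3721*(2 - 488)) = -61/(3721*(-486)) = -61/(-1808406) = -61*(-1/1808406) = 1/29646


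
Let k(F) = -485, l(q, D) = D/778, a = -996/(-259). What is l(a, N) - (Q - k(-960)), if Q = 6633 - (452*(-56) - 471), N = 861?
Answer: -25596117/778 ≈ -32900.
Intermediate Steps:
a = 996/259 (a = -996*(-1/259) = 996/259 ≈ 3.8456)
l(q, D) = D/778 (l(q, D) = D*(1/778) = D/778)
Q = 32416 (Q = 6633 - (-25312 - 471) = 6633 - 1*(-25783) = 6633 + 25783 = 32416)
l(a, N) - (Q - k(-960)) = (1/778)*861 - (32416 - 1*(-485)) = 861/778 - (32416 + 485) = 861/778 - 1*32901 = 861/778 - 32901 = -25596117/778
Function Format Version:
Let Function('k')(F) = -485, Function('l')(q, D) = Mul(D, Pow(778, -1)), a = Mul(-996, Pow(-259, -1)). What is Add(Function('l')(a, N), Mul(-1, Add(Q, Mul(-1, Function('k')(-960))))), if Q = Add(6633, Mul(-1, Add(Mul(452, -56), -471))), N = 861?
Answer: Rational(-25596117, 778) ≈ -32900.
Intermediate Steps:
a = Rational(996, 259) (a = Mul(-996, Rational(-1, 259)) = Rational(996, 259) ≈ 3.8456)
Function('l')(q, D) = Mul(Rational(1, 778), D) (Function('l')(q, D) = Mul(D, Rational(1, 778)) = Mul(Rational(1, 778), D))
Q = 32416 (Q = Add(6633, Mul(-1, Add(-25312, -471))) = Add(6633, Mul(-1, -25783)) = Add(6633, 25783) = 32416)
Add(Function('l')(a, N), Mul(-1, Add(Q, Mul(-1, Function('k')(-960))))) = Add(Mul(Rational(1, 778), 861), Mul(-1, Add(32416, Mul(-1, -485)))) = Add(Rational(861, 778), Mul(-1, Add(32416, 485))) = Add(Rational(861, 778), Mul(-1, 32901)) = Add(Rational(861, 778), -32901) = Rational(-25596117, 778)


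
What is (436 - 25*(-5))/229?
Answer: 561/229 ≈ 2.4498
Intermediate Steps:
(436 - 25*(-5))/229 = (436 + 125)/229 = (1/229)*561 = 561/229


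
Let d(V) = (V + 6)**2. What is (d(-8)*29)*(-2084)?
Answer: -241744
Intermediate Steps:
d(V) = (6 + V)**2
(d(-8)*29)*(-2084) = ((6 - 8)**2*29)*(-2084) = ((-2)**2*29)*(-2084) = (4*29)*(-2084) = 116*(-2084) = -241744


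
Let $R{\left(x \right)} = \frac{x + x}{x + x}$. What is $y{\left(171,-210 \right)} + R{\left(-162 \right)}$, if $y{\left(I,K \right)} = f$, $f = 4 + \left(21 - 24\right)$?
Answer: $2$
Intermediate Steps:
$f = 1$ ($f = 4 - 3 = 1$)
$y{\left(I,K \right)} = 1$
$R{\left(x \right)} = 1$ ($R{\left(x \right)} = \frac{2 x}{2 x} = 2 x \frac{1}{2 x} = 1$)
$y{\left(171,-210 \right)} + R{\left(-162 \right)} = 1 + 1 = 2$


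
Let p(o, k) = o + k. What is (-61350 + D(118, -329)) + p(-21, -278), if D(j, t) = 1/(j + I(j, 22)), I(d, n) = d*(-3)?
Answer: -14549165/236 ≈ -61649.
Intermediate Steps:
I(d, n) = -3*d
p(o, k) = k + o
D(j, t) = -1/(2*j) (D(j, t) = 1/(j - 3*j) = 1/(-2*j) = -1/(2*j))
(-61350 + D(118, -329)) + p(-21, -278) = (-61350 - ½/118) + (-278 - 21) = (-61350 - ½*1/118) - 299 = (-61350 - 1/236) - 299 = -14478601/236 - 299 = -14549165/236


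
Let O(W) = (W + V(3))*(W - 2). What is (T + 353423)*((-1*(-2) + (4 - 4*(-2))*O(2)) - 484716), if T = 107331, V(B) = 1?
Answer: -223333914356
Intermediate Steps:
O(W) = (1 + W)*(-2 + W) (O(W) = (W + 1)*(W - 2) = (1 + W)*(-2 + W))
(T + 353423)*((-1*(-2) + (4 - 4*(-2))*O(2)) - 484716) = (107331 + 353423)*((-1*(-2) + (4 - 4*(-2))*(-2 + 2² - 1*2)) - 484716) = 460754*((2 + (4 + 8)*(-2 + 4 - 2)) - 484716) = 460754*((2 + 12*0) - 484716) = 460754*((2 + 0) - 484716) = 460754*(2 - 484716) = 460754*(-484714) = -223333914356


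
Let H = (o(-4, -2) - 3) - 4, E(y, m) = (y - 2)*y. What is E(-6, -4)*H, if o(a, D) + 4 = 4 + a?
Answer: -528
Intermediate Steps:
E(y, m) = y*(-2 + y) (E(y, m) = (-2 + y)*y = y*(-2 + y))
o(a, D) = a (o(a, D) = -4 + (4 + a) = a)
H = -11 (H = (-4 - 3) - 4 = -7 - 4 = -11)
E(-6, -4)*H = -6*(-2 - 6)*(-11) = -6*(-8)*(-11) = 48*(-11) = -528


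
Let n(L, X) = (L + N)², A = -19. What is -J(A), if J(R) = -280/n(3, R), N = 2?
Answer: 56/5 ≈ 11.200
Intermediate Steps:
n(L, X) = (2 + L)² (n(L, X) = (L + 2)² = (2 + L)²)
J(R) = -56/5 (J(R) = -280/(2 + 3)² = -280/(5²) = -280/25 = -280*1/25 = -56/5)
-J(A) = -1*(-56/5) = 56/5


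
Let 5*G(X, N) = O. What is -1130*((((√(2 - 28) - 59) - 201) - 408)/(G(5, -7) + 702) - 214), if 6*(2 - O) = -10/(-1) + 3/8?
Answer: 40926138860/168493 - 271200*I*√26/168493 ≈ 2.429e+5 - 8.2072*I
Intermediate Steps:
O = 13/48 (O = 2 - (-10/(-1) + 3/8)/6 = 2 - (-10*(-1) + 3*(⅛))/6 = 2 - (10 + 3/8)/6 = 2 - ⅙*83/8 = 2 - 83/48 = 13/48 ≈ 0.27083)
G(X, N) = 13/240 (G(X, N) = (⅕)*(13/48) = 13/240)
-1130*((((√(2 - 28) - 59) - 201) - 408)/(G(5, -7) + 702) - 214) = -1130*((((√(2 - 28) - 59) - 201) - 408)/(13/240 + 702) - 214) = -1130*((((√(-26) - 59) - 201) - 408)/(168493/240) - 214) = -1130*((((I*√26 - 59) - 201) - 408)*(240/168493) - 214) = -1130*((((-59 + I*√26) - 201) - 408)*(240/168493) - 214) = -1130*(((-260 + I*√26) - 408)*(240/168493) - 214) = -1130*((-668 + I*√26)*(240/168493) - 214) = -1130*((-160320/168493 + 240*I*√26/168493) - 214) = -1130*(-36217822/168493 + 240*I*√26/168493) = 40926138860/168493 - 271200*I*√26/168493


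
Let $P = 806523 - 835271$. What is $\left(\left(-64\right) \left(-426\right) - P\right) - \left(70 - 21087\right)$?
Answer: $77029$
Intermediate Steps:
$P = -28748$ ($P = 806523 - 835271 = -28748$)
$\left(\left(-64\right) \left(-426\right) - P\right) - \left(70 - 21087\right) = \left(\left(-64\right) \left(-426\right) - -28748\right) - \left(70 - 21087\right) = \left(27264 + 28748\right) - \left(70 - 21087\right) = 56012 - -21017 = 56012 + 21017 = 77029$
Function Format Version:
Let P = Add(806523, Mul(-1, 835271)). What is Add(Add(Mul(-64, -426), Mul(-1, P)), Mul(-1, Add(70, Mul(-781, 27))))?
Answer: 77029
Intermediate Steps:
P = -28748 (P = Add(806523, -835271) = -28748)
Add(Add(Mul(-64, -426), Mul(-1, P)), Mul(-1, Add(70, Mul(-781, 27)))) = Add(Add(Mul(-64, -426), Mul(-1, -28748)), Mul(-1, Add(70, Mul(-781, 27)))) = Add(Add(27264, 28748), Mul(-1, Add(70, -21087))) = Add(56012, Mul(-1, -21017)) = Add(56012, 21017) = 77029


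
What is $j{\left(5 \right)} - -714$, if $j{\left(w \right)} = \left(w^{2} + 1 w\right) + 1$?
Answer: $745$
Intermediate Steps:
$j{\left(w \right)} = 1 + w + w^{2}$ ($j{\left(w \right)} = \left(w^{2} + w\right) + 1 = \left(w + w^{2}\right) + 1 = 1 + w + w^{2}$)
$j{\left(5 \right)} - -714 = \left(1 + 5 + 5^{2}\right) - -714 = \left(1 + 5 + 25\right) + 714 = 31 + 714 = 745$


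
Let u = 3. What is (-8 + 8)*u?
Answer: 0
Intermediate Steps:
(-8 + 8)*u = (-8 + 8)*3 = 0*3 = 0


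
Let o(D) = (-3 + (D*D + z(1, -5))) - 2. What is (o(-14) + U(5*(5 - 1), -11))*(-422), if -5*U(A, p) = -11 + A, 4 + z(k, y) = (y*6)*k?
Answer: -327472/5 ≈ -65494.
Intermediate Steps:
z(k, y) = -4 + 6*k*y (z(k, y) = -4 + (y*6)*k = -4 + (6*y)*k = -4 + 6*k*y)
U(A, p) = 11/5 - A/5 (U(A, p) = -(-11 + A)/5 = 11/5 - A/5)
o(D) = -39 + D² (o(D) = (-3 + (D*D + (-4 + 6*1*(-5)))) - 2 = (-3 + (D² + (-4 - 30))) - 2 = (-3 + (D² - 34)) - 2 = (-3 + (-34 + D²)) - 2 = (-37 + D²) - 2 = -39 + D²)
(o(-14) + U(5*(5 - 1), -11))*(-422) = ((-39 + (-14)²) + (11/5 - (5 - 1)))*(-422) = ((-39 + 196) + (11/5 - 4))*(-422) = (157 + (11/5 - ⅕*20))*(-422) = (157 + (11/5 - 4))*(-422) = (157 - 9/5)*(-422) = (776/5)*(-422) = -327472/5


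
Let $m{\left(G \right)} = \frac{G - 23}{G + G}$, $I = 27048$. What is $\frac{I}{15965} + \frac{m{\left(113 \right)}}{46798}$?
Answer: $\frac{143035248777}{84425697910} \approx 1.6942$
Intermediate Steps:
$m{\left(G \right)} = \frac{-23 + G}{2 G}$
$\frac{I}{15965} + \frac{m{\left(113 \right)}}{46798} = \frac{27048}{15965} + \frac{\frac{1}{2} \cdot \frac{1}{113} \left(-23 + 113\right)}{46798} = 27048 \cdot \frac{1}{15965} + \frac{1}{2} \cdot \frac{1}{113} \cdot 90 \cdot \frac{1}{46798} = \frac{27048}{15965} + \frac{45}{113} \cdot \frac{1}{46798} = \frac{27048}{15965} + \frac{45}{5288174} = \frac{143035248777}{84425697910}$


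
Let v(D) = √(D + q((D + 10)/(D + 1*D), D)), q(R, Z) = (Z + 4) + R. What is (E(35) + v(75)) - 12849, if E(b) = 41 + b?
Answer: -12773 + √139110/30 ≈ -12761.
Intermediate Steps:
q(R, Z) = 4 + R + Z (q(R, Z) = (4 + Z) + R = 4 + R + Z)
v(D) = √(4 + 2*D + (10 + D)/(2*D)) (v(D) = √(D + (4 + (D + 10)/(D + 1*D) + D)) = √(D + (4 + (10 + D)/(D + D) + D)) = √(D + (4 + (10 + D)/((2*D)) + D)) = √(D + (4 + (10 + D)*(1/(2*D)) + D)) = √(D + (4 + (10 + D)/(2*D) + D)) = √(D + (4 + D + (10 + D)/(2*D))) = √(4 + 2*D + (10 + D)/(2*D)))
(E(35) + v(75)) - 12849 = ((41 + 35) + √(18 + 8*75 + 20/75)/2) - 12849 = (76 + √(18 + 600 + 20*(1/75))/2) - 12849 = (76 + √(18 + 600 + 4/15)/2) - 12849 = (76 + √(9274/15)/2) - 12849 = (76 + (√139110/15)/2) - 12849 = (76 + √139110/30) - 12849 = -12773 + √139110/30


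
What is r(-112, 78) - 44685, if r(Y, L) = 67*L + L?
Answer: -39381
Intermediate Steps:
r(Y, L) = 68*L
r(-112, 78) - 44685 = 68*78 - 44685 = 5304 - 44685 = -39381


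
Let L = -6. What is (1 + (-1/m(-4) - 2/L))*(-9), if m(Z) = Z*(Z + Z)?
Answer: -375/32 ≈ -11.719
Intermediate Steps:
m(Z) = 2*Z² (m(Z) = Z*(2*Z) = 2*Z²)
(1 + (-1/m(-4) - 2/L))*(-9) = (1 + (-1/(2*(-4)²) - 2/(-6)))*(-9) = (1 + (-1/(2*16) - 2*(-⅙)))*(-9) = (1 + (-1/32 + ⅓))*(-9) = (1 + 29/96)*(-9) = (125/96)*(-9) = -375/32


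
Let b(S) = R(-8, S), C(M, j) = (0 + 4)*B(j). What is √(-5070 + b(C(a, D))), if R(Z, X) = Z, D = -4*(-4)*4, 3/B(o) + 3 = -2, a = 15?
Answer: I*√5078 ≈ 71.26*I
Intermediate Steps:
B(o) = -⅗ (B(o) = 3/(-3 - 2) = 3/(-5) = 3*(-⅕) = -⅗)
D = 64 (D = 16*4 = 64)
C(M, j) = -12/5 (C(M, j) = (0 + 4)*(-⅗) = 4*(-⅗) = -12/5)
b(S) = -8
√(-5070 + b(C(a, D))) = √(-5070 - 8) = √(-5078) = I*√5078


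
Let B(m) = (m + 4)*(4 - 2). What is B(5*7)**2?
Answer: 6084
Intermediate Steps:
B(m) = 8 + 2*m (B(m) = (4 + m)*2 = 8 + 2*m)
B(5*7)**2 = (8 + 2*(5*7))**2 = (8 + 2*35)**2 = (8 + 70)**2 = 78**2 = 6084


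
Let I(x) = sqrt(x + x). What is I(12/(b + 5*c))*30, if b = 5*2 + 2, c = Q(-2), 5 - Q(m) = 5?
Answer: 30*sqrt(2) ≈ 42.426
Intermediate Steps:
Q(m) = 0 (Q(m) = 5 - 1*5 = 5 - 5 = 0)
c = 0
b = 12 (b = 10 + 2 = 12)
I(x) = sqrt(2)*sqrt(x) (I(x) = sqrt(2*x) = sqrt(2)*sqrt(x))
I(12/(b + 5*c))*30 = (sqrt(2)*sqrt(12/(12 + 5*0)))*30 = (sqrt(2)*sqrt(12/(12 + 0)))*30 = (sqrt(2)*sqrt(12/12))*30 = (sqrt(2)*sqrt(12*(1/12)))*30 = (sqrt(2)*sqrt(1))*30 = (sqrt(2)*1)*30 = sqrt(2)*30 = 30*sqrt(2)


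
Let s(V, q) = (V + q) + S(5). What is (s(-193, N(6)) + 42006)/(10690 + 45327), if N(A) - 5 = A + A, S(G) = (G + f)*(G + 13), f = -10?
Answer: 41740/56017 ≈ 0.74513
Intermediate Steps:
S(G) = (-10 + G)*(13 + G) (S(G) = (G - 10)*(G + 13) = (-10 + G)*(13 + G))
N(A) = 5 + 2*A (N(A) = 5 + (A + A) = 5 + 2*A)
s(V, q) = -90 + V + q (s(V, q) = (V + q) + (-130 + 5**2 + 3*5) = (V + q) + (-130 + 25 + 15) = (V + q) - 90 = -90 + V + q)
(s(-193, N(6)) + 42006)/(10690 + 45327) = ((-90 - 193 + (5 + 2*6)) + 42006)/(10690 + 45327) = ((-90 - 193 + (5 + 12)) + 42006)/56017 = ((-90 - 193 + 17) + 42006)*(1/56017) = (-266 + 42006)*(1/56017) = 41740*(1/56017) = 41740/56017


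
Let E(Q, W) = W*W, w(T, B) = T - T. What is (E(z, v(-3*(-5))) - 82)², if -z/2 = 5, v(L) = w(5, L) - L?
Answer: 20449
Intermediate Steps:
w(T, B) = 0
v(L) = -L (v(L) = 0 - L = -L)
z = -10 (z = -2*5 = -10)
E(Q, W) = W²
(E(z, v(-3*(-5))) - 82)² = ((-(-3)*(-5))² - 82)² = ((-1*15)² - 82)² = ((-15)² - 82)² = (225 - 82)² = 143² = 20449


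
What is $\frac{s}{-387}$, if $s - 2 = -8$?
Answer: $\frac{2}{129} \approx 0.015504$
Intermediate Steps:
$s = -6$ ($s = 2 - 8 = -6$)
$\frac{s}{-387} = - \frac{6}{-387} = \left(-6\right) \left(- \frac{1}{387}\right) = \frac{2}{129}$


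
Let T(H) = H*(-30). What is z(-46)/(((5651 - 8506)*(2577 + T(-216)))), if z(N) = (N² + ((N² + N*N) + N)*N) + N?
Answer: 190486/25857735 ≈ 0.0073667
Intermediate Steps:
T(H) = -30*H
z(N) = N + N² + N*(N + 2*N²) (z(N) = (N² + ((N² + N²) + N)*N) + N = (N² + (2*N² + N)*N) + N = (N² + (N + 2*N²)*N) + N = (N² + N*(N + 2*N²)) + N = N + N² + N*(N + 2*N²))
z(-46)/(((5651 - 8506)*(2577 + T(-216)))) = (-46*(1 + 2*(-46) + 2*(-46)²))/(((5651 - 8506)*(2577 - 30*(-216)))) = (-46*(1 - 92 + 2*2116))/((-2855*(2577 + 6480))) = (-46*(1 - 92 + 4232))/((-2855*9057)) = -46*4141/(-25857735) = -190486*(-1/25857735) = 190486/25857735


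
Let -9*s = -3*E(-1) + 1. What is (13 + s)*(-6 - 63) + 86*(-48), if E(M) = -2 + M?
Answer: -14845/3 ≈ -4948.3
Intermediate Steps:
s = -10/9 (s = -(-3*(-2 - 1) + 1)/9 = -(-3*(-3) + 1)/9 = -(9 + 1)/9 = -⅑*10 = -10/9 ≈ -1.1111)
(13 + s)*(-6 - 63) + 86*(-48) = (13 - 10/9)*(-6 - 63) + 86*(-48) = (107/9)*(-69) - 4128 = -2461/3 - 4128 = -14845/3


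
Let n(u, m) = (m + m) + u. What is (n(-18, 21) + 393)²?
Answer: 173889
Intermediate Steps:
n(u, m) = u + 2*m (n(u, m) = 2*m + u = u + 2*m)
(n(-18, 21) + 393)² = ((-18 + 2*21) + 393)² = ((-18 + 42) + 393)² = (24 + 393)² = 417² = 173889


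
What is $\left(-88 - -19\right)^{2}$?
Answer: $4761$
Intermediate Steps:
$\left(-88 - -19\right)^{2} = \left(-88 + \left(-60 + 79\right)\right)^{2} = \left(-88 + 19\right)^{2} = \left(-69\right)^{2} = 4761$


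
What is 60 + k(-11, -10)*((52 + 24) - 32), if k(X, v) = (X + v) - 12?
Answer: -1392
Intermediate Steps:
k(X, v) = -12 + X + v
60 + k(-11, -10)*((52 + 24) - 32) = 60 + (-12 - 11 - 10)*((52 + 24) - 32) = 60 - 33*(76 - 32) = 60 - 33*44 = 60 - 1452 = -1392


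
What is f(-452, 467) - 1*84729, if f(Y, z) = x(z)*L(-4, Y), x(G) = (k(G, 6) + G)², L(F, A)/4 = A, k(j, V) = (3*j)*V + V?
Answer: -142536731657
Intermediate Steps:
k(j, V) = V + 3*V*j (k(j, V) = 3*V*j + V = V + 3*V*j)
L(F, A) = 4*A
x(G) = (6 + 19*G)² (x(G) = (6*(1 + 3*G) + G)² = ((6 + 18*G) + G)² = (6 + 19*G)²)
f(Y, z) = 4*Y*(6 + 19*z)² (f(Y, z) = (6 + 19*z)²*(4*Y) = 4*Y*(6 + 19*z)²)
f(-452, 467) - 1*84729 = 4*(-452)*(6 + 19*467)² - 1*84729 = 4*(-452)*(6 + 8873)² - 84729 = 4*(-452)*8879² - 84729 = 4*(-452)*78836641 - 84729 = -142536646928 - 84729 = -142536731657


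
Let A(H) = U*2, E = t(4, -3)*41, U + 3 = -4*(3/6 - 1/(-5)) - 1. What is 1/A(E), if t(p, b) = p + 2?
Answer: -5/68 ≈ -0.073529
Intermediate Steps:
U = -34/5 (U = -3 + (-4*(3/6 - 1/(-5)) - 1) = -3 + (-4*(3*(1/6) - 1*(-1/5)) - 1) = -3 + (-4*(1/2 + 1/5) - 1) = -3 + (-4*7/10 - 1) = -3 + (-14/5 - 1) = -3 - 19/5 = -34/5 ≈ -6.8000)
t(p, b) = 2 + p
E = 246 (E = (2 + 4)*41 = 6*41 = 246)
A(H) = -68/5 (A(H) = -34/5*2 = -68/5)
1/A(E) = 1/(-68/5) = -5/68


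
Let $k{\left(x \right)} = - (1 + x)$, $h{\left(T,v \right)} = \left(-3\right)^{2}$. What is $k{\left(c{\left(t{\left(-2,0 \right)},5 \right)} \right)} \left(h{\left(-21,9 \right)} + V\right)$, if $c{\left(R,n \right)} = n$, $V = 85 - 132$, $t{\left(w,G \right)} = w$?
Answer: $228$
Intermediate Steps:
$h{\left(T,v \right)} = 9$
$V = -47$ ($V = 85 - 132 = -47$)
$k{\left(x \right)} = -1 - x$
$k{\left(c{\left(t{\left(-2,0 \right)},5 \right)} \right)} \left(h{\left(-21,9 \right)} + V\right) = \left(-1 - 5\right) \left(9 - 47\right) = \left(-1 - 5\right) \left(-38\right) = \left(-6\right) \left(-38\right) = 228$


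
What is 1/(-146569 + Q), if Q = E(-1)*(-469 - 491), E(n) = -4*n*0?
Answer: -1/146569 ≈ -6.8227e-6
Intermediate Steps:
E(n) = 0
Q = 0 (Q = 0*(-469 - 491) = 0*(-960) = 0)
1/(-146569 + Q) = 1/(-146569 + 0) = 1/(-146569) = -1/146569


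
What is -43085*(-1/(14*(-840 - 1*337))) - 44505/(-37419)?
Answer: -41849725/29361442 ≈ -1.4253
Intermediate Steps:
-43085*(-1/(14*(-840 - 1*337))) - 44505/(-37419) = -43085*(-1/(14*(-840 - 337))) - 44505*(-1/37419) = -43085/((-1177*(-14))) + 14835/12473 = -43085/16478 + 14835/12473 = -43085*1/16478 + 14835/12473 = -6155/2354 + 14835/12473 = -41849725/29361442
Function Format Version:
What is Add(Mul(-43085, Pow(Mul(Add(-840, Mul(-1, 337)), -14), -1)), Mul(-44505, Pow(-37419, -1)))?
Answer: Rational(-41849725, 29361442) ≈ -1.4253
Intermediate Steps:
Add(Mul(-43085, Pow(Mul(Add(-840, Mul(-1, 337)), -14), -1)), Mul(-44505, Pow(-37419, -1))) = Add(Mul(-43085, Pow(Mul(Add(-840, -337), -14), -1)), Mul(-44505, Rational(-1, 37419))) = Add(Mul(-43085, Pow(Mul(-1177, -14), -1)), Rational(14835, 12473)) = Add(Mul(-43085, Pow(16478, -1)), Rational(14835, 12473)) = Add(Mul(-43085, Rational(1, 16478)), Rational(14835, 12473)) = Add(Rational(-6155, 2354), Rational(14835, 12473)) = Rational(-41849725, 29361442)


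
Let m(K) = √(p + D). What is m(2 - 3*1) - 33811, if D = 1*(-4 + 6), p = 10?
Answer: -33811 + 2*√3 ≈ -33808.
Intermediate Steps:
D = 2 (D = 1*2 = 2)
m(K) = 2*√3 (m(K) = √(10 + 2) = √12 = 2*√3)
m(2 - 3*1) - 33811 = 2*√3 - 33811 = -33811 + 2*√3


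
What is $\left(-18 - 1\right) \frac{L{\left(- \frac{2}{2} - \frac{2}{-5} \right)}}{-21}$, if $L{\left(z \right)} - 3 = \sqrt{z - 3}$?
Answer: $\frac{19}{7} + \frac{19 i \sqrt{10}}{35} \approx 2.7143 + 1.7167 i$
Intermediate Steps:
$L{\left(z \right)} = 3 + \sqrt{-3 + z}$ ($L{\left(z \right)} = 3 + \sqrt{z - 3} = 3 + \sqrt{-3 + z}$)
$\left(-18 - 1\right) \frac{L{\left(- \frac{2}{2} - \frac{2}{-5} \right)}}{-21} = \left(-18 - 1\right) \frac{3 + \sqrt{-3 - \left(1 - \frac{2}{5}\right)}}{-21} = - 19 \left(3 + \sqrt{-3 - \frac{3}{5}}\right) \left(- \frac{1}{21}\right) = - 19 \left(3 + \sqrt{- \frac{18}{5}}\right) \left(- \frac{1}{21}\right) = - 19 \left(3 + \frac{3 i \sqrt{10}}{5}\right) \left(- \frac{1}{21}\right) = - 19 \left(- \frac{1}{7} - \frac{i \sqrt{10}}{35}\right) = \frac{19}{7} + \frac{19 i \sqrt{10}}{35}$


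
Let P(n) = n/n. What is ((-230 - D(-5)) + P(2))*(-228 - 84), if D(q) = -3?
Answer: 70512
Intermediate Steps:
P(n) = 1
((-230 - D(-5)) + P(2))*(-228 - 84) = ((-230 - 1*(-3)) + 1)*(-228 - 84) = ((-230 + 3) + 1)*(-312) = (-227 + 1)*(-312) = -226*(-312) = 70512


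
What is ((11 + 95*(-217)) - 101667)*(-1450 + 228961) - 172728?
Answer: -27818170209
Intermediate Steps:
((11 + 95*(-217)) - 101667)*(-1450 + 228961) - 172728 = ((11 - 20615) - 101667)*227511 - 172728 = (-20604 - 101667)*227511 - 172728 = -122271*227511 - 172728 = -27817997481 - 172728 = -27818170209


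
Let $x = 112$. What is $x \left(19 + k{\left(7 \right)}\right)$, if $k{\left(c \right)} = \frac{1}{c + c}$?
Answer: $2136$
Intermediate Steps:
$k{\left(c \right)} = \frac{1}{2 c}$
$x \left(19 + k{\left(7 \right)}\right) = 112 \left(19 + \frac{1}{2 \cdot 7}\right) = 112 \left(19 + \frac{1}{2} \cdot \frac{1}{7}\right) = 112 \left(19 + \frac{1}{14}\right) = 112 \cdot \frac{267}{14} = 2136$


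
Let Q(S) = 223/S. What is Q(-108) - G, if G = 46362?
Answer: -5007319/108 ≈ -46364.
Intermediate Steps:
Q(-108) - G = 223/(-108) - 1*46362 = 223*(-1/108) - 46362 = -223/108 - 46362 = -5007319/108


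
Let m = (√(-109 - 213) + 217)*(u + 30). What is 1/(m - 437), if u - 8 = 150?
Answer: 40359/1640229649 - 188*I*√322/1640229649 ≈ 2.4606e-5 - 2.0567e-6*I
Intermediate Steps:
u = 158 (u = 8 + 150 = 158)
m = 40796 + 188*I*√322 (m = (√(-109 - 213) + 217)*(158 + 30) = (√(-322) + 217)*188 = (I*√322 + 217)*188 = (217 + I*√322)*188 = 40796 + 188*I*√322 ≈ 40796.0 + 3373.5*I)
1/(m - 437) = 1/((40796 + 188*I*√322) - 437) = 1/(40359 + 188*I*√322)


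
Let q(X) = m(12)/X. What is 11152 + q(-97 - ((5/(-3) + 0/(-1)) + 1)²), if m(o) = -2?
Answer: 9780322/877 ≈ 11152.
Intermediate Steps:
q(X) = -2/X
11152 + q(-97 - ((5/(-3) + 0/(-1)) + 1)²) = 11152 - 2/(-97 - ((5/(-3) + 0/(-1)) + 1)²) = 11152 - 2/(-97 - ((5*(-⅓) + 0*(-1)) + 1)²) = 11152 - 2/(-97 - ((-5/3 + 0) + 1)²) = 11152 - 2/(-97 - (-5/3 + 1)²) = 11152 - 2/(-97 - (-⅔)²) = 11152 - 2/(-97 - 1*4/9) = 11152 - 2/(-97 - 4/9) = 11152 - 2/(-877/9) = 11152 - 2*(-9/877) = 11152 + 18/877 = 9780322/877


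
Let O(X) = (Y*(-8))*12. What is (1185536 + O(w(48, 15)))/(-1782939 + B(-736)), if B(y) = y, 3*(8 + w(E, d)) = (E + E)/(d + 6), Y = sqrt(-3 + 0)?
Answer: -1185536/1783675 + 96*I*sqrt(3)/1783675 ≈ -0.66466 + 9.3222e-5*I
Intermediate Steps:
Y = I*sqrt(3) (Y = sqrt(-3) = I*sqrt(3) ≈ 1.732*I)
w(E, d) = -8 + 2*E/(3*(6 + d)) (w(E, d) = -8 + ((E + E)/(d + 6))/3 = -8 + ((2*E)/(6 + d))/3 = -8 + (2*E/(6 + d))/3 = -8 + 2*E/(3*(6 + d)))
O(X) = -96*I*sqrt(3) (O(X) = ((I*sqrt(3))*(-8))*12 = -8*I*sqrt(3)*12 = -96*I*sqrt(3))
(1185536 + O(w(48, 15)))/(-1782939 + B(-736)) = (1185536 - 96*I*sqrt(3))/(-1782939 - 736) = (1185536 - 96*I*sqrt(3))/(-1783675) = (1185536 - 96*I*sqrt(3))*(-1/1783675) = -1185536/1783675 + 96*I*sqrt(3)/1783675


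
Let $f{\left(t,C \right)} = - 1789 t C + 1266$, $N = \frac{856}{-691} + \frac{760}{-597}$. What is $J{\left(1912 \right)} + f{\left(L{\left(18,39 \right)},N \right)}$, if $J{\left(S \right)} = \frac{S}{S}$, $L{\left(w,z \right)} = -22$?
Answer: $- \frac{40259773027}{412527} \approx -97593.0$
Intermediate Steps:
$J{\left(S \right)} = 1$
$N = - \frac{1036192}{412527}$ ($N = 856 \left(- \frac{1}{691}\right) + 760 \left(- \frac{1}{597}\right) = - \frac{856}{691} - \frac{760}{597} = - \frac{1036192}{412527} \approx -2.5118$)
$f{\left(t,C \right)} = 1266 - 1789 C t$ ($f{\left(t,C \right)} = - 1789 C t + 1266 = 1266 - 1789 C t$)
$J{\left(1912 \right)} + f{\left(L{\left(18,39 \right)},N \right)} = 1 + \left(1266 - \left(- \frac{1853747488}{412527}\right) \left(-22\right)\right) = 1 + \left(1266 - \frac{40782444736}{412527}\right) = 1 - \frac{40260185554}{412527} = - \frac{40259773027}{412527}$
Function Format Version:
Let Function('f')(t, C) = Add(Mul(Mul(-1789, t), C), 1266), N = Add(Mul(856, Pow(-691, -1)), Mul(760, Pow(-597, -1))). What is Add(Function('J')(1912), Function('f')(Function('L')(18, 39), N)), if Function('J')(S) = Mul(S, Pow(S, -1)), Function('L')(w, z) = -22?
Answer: Rational(-40259773027, 412527) ≈ -97593.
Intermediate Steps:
Function('J')(S) = 1
N = Rational(-1036192, 412527) (N = Add(Mul(856, Rational(-1, 691)), Mul(760, Rational(-1, 597))) = Add(Rational(-856, 691), Rational(-760, 597)) = Rational(-1036192, 412527) ≈ -2.5118)
Function('f')(t, C) = Add(1266, Mul(-1789, C, t)) (Function('f')(t, C) = Add(Mul(-1789, C, t), 1266) = Add(1266, Mul(-1789, C, t)))
Add(Function('J')(1912), Function('f')(Function('L')(18, 39), N)) = Add(1, Add(1266, Mul(-1789, Rational(-1036192, 412527), -22))) = Add(1, Add(1266, Rational(-40782444736, 412527))) = Add(1, Rational(-40260185554, 412527)) = Rational(-40259773027, 412527)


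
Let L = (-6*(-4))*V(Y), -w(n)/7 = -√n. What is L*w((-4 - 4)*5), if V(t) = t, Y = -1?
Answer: -336*I*√10 ≈ -1062.5*I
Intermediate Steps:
w(n) = 7*√n (w(n) = -(-7)*√n = 7*√n)
L = -24 (L = -6*(-4)*(-1) = 24*(-1) = -24)
L*w((-4 - 4)*5) = -168*√((-4 - 4)*5) = -168*√(-8*5) = -168*√(-40) = -168*2*I*√10 = -336*I*√10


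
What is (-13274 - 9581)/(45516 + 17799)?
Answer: -653/1809 ≈ -0.36097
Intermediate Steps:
(-13274 - 9581)/(45516 + 17799) = -22855/63315 = -22855*1/63315 = -653/1809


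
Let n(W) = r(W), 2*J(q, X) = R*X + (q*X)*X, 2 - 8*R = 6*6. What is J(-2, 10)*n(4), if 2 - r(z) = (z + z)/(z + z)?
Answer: -485/4 ≈ -121.25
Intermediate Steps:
R = -17/4 (R = ¼ - 3*6/4 = ¼ - ⅛*36 = ¼ - 9/2 = -17/4 ≈ -4.2500)
r(z) = 1 (r(z) = 2 - (z + z)/(z + z) = 2 - 2*z/(2*z) = 2 - 2*z*1/(2*z) = 2 - 1*1 = 2 - 1 = 1)
J(q, X) = -17*X/8 + q*X²/2 (J(q, X) = (-17*X/4 + (q*X)*X)/2 = (-17*X/4 + (X*q)*X)/2 = (-17*X/4 + q*X²)/2 = -17*X/8 + q*X²/2)
n(W) = 1
J(-2, 10)*n(4) = ((⅛)*10*(-17 + 4*10*(-2)))*1 = ((⅛)*10*(-17 - 80))*1 = ((⅛)*10*(-97))*1 = -485/4*1 = -485/4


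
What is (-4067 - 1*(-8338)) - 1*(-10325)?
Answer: 14596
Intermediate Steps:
(-4067 - 1*(-8338)) - 1*(-10325) = (-4067 + 8338) + 10325 = 4271 + 10325 = 14596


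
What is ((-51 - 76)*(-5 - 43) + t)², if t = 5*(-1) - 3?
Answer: 37063744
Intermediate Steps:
t = -8 (t = -5 - 3 = -8)
((-51 - 76)*(-5 - 43) + t)² = ((-51 - 76)*(-5 - 43) - 8)² = (-127*(-48) - 8)² = (6096 - 8)² = 6088² = 37063744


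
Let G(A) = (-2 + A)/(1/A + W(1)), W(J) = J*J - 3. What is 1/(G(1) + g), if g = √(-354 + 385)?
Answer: -1/30 + √31/30 ≈ 0.15226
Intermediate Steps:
W(J) = -3 + J² (W(J) = J² - 3 = -3 + J²)
g = √31 ≈ 5.5678
G(A) = (-2 + A)/(-2 + 1/A) (G(A) = (-2 + A)/(1/A + (-3 + 1²)) = (-2 + A)/(1/A + (-3 + 1)) = (-2 + A)/(1/A - 2) = (-2 + A)/(-2 + 1/A))
1/(G(1) + g) = 1/(1*(2 - 1*1)/(-1 + 2*1) + √31) = 1/(1*(2 - 1)/(-1 + 2) + √31) = 1/(1*1/1 + √31) = 1/(1*1*1 + √31) = 1/(1 + √31)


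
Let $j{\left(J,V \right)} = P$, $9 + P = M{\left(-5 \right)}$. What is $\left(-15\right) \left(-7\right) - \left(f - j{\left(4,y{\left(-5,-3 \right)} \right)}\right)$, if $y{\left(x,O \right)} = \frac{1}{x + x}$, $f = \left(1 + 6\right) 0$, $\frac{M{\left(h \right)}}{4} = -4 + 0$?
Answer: $80$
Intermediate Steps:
$M{\left(h \right)} = -16$ ($M{\left(h \right)} = 4 \left(-4 + 0\right) = 4 \left(-4\right) = -16$)
$f = 0$ ($f = 7 \cdot 0 = 0$)
$P = -25$ ($P = -9 - 16 = -25$)
$y{\left(x,O \right)} = \frac{1}{2 x}$
$j{\left(J,V \right)} = -25$
$\left(-15\right) \left(-7\right) - \left(f - j{\left(4,y{\left(-5,-3 \right)} \right)}\right) = \left(-15\right) \left(-7\right) - 25 = 105 + \left(-25 + 0\right) = 105 - 25 = 80$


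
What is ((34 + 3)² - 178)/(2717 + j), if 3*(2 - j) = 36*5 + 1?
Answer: 3573/7976 ≈ 0.44797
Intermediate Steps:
j = -175/3 (j = 2 - (36*5 + 1)/3 = 2 - (180 + 1)/3 = 2 - ⅓*181 = 2 - 181/3 = -175/3 ≈ -58.333)
((34 + 3)² - 178)/(2717 + j) = ((34 + 3)² - 178)/(2717 - 175/3) = (37² - 178)/(7976/3) = (1369 - 178)*(3/7976) = 1191*(3/7976) = 3573/7976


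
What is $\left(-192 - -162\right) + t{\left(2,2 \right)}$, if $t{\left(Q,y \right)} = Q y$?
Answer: $-26$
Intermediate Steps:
$\left(-192 - -162\right) + t{\left(2,2 \right)} = \left(-192 - -162\right) + 2 \cdot 2 = \left(-192 + 162\right) + 4 = -30 + 4 = -26$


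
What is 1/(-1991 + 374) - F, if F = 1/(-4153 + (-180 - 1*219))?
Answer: -2935/7360584 ≈ -0.00039875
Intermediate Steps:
F = -1/4552 (F = 1/(-4153 + (-180 - 219)) = 1/(-4153 - 399) = 1/(-4552) = -1/4552 ≈ -0.00021968)
1/(-1991 + 374) - F = 1/(-1991 + 374) - 1*(-1/4552) = 1/(-1617) + 1/4552 = -1/1617 + 1/4552 = -2935/7360584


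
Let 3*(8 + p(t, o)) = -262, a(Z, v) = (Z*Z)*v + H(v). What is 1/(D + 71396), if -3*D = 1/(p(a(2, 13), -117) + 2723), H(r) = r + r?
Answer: 7883/562814667 ≈ 1.4006e-5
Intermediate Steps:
H(r) = 2*r
a(Z, v) = 2*v + v*Z² (a(Z, v) = (Z*Z)*v + 2*v = Z²*v + 2*v = v*Z² + 2*v = 2*v + v*Z²)
p(t, o) = -286/3 (p(t, o) = -8 + (⅓)*(-262) = -8 - 262/3 = -286/3)
D = -1/7883 (D = -1/(3*(-286/3 + 2723)) = -1/(3*7883/3) = -⅓*3/7883 = -1/7883 ≈ -0.00012686)
1/(D + 71396) = 1/(-1/7883 + 71396) = 1/(562814667/7883) = 7883/562814667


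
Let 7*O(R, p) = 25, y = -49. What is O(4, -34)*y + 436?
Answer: 261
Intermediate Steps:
O(R, p) = 25/7 (O(R, p) = (1/7)*25 = 25/7)
O(4, -34)*y + 436 = (25/7)*(-49) + 436 = -175 + 436 = 261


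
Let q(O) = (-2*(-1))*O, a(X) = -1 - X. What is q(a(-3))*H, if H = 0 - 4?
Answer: -16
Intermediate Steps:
H = -4
q(O) = 2*O
q(a(-3))*H = (2*(-1 - 1*(-3)))*(-4) = (2*(-1 + 3))*(-4) = (2*2)*(-4) = 4*(-4) = -16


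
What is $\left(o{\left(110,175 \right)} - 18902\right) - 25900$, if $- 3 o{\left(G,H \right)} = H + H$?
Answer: $- \frac{134756}{3} \approx -44919.0$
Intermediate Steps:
$o{\left(G,H \right)} = - \frac{2 H}{3}$ ($o{\left(G,H \right)} = - \frac{H + H}{3} = - \frac{2 H}{3}$)
$\left(o{\left(110,175 \right)} - 18902\right) - 25900 = \left(\left(- \frac{2}{3}\right) 175 - 18902\right) - 25900 = \left(- \frac{350}{3} - 18902\right) - 25900 = - \frac{57056}{3} - 25900 = - \frac{134756}{3}$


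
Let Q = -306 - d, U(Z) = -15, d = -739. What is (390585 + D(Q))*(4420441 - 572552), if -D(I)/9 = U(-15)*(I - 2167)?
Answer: 602175389055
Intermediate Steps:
Q = 433 (Q = -306 - 1*(-739) = -306 + 739 = 433)
D(I) = -292545 + 135*I (D(I) = -(-135)*(I - 2167) = -(-135)*(-2167 + I) = -9*(32505 - 15*I) = -292545 + 135*I)
(390585 + D(Q))*(4420441 - 572552) = (390585 + (-292545 + 135*433))*(4420441 - 572552) = (390585 + (-292545 + 58455))*3847889 = (390585 - 234090)*3847889 = 156495*3847889 = 602175389055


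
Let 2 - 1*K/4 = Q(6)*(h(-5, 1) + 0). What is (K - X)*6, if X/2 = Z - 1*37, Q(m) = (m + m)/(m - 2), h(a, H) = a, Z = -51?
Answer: 1464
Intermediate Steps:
Q(m) = 2*m/(-2 + m) (Q(m) = (2*m)/(-2 + m) = 2*m/(-2 + m))
X = -176 (X = 2*(-51 - 1*37) = 2*(-51 - 37) = 2*(-88) = -176)
K = 68 (K = 8 - 4*2*6/(-2 + 6)*(-5 + 0) = 8 - 4*2*6/4*(-5) = 8 - 4*2*6*(1/4)*(-5) = 8 - 12*(-5) = 8 - 4*(-15) = 8 + 60 = 68)
(K - X)*6 = (68 - 1*(-176))*6 = (68 + 176)*6 = 244*6 = 1464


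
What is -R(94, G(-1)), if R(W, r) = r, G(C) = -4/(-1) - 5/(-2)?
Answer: -13/2 ≈ -6.5000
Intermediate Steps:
G(C) = 13/2 (G(C) = -4*(-1) - 5*(-½) = 4 + 5/2 = 13/2)
-R(94, G(-1)) = -1*13/2 = -13/2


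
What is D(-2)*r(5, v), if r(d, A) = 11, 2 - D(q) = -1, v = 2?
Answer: 33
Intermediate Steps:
D(q) = 3 (D(q) = 2 - 1*(-1) = 2 + 1 = 3)
D(-2)*r(5, v) = 3*11 = 33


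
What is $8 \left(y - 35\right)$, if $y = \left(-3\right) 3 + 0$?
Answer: $-352$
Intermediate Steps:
$y = -9$ ($y = -9 + 0 = -9$)
$8 \left(y - 35\right) = 8 \left(-9 - 35\right) = 8 \left(-44\right) = -352$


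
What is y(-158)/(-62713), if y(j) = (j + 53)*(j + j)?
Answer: -4740/8959 ≈ -0.52908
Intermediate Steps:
y(j) = 2*j*(53 + j) (y(j) = (53 + j)*(2*j) = 2*j*(53 + j))
y(-158)/(-62713) = (2*(-158)*(53 - 158))/(-62713) = (2*(-158)*(-105))*(-1/62713) = 33180*(-1/62713) = -4740/8959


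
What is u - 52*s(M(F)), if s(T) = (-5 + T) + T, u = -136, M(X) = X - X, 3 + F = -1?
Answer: 124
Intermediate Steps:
F = -4 (F = -3 - 1 = -4)
M(X) = 0
s(T) = -5 + 2*T
u - 52*s(M(F)) = -136 - 52*(-5 + 2*0) = -136 - 52*(-5 + 0) = -136 - 52*(-5) = -136 + 260 = 124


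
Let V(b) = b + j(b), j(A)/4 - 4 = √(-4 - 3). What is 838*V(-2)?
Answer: 11732 + 3352*I*√7 ≈ 11732.0 + 8868.6*I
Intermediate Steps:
j(A) = 16 + 4*I*√7 (j(A) = 16 + 4*√(-4 - 3) = 16 + 4*√(-7) = 16 + 4*(I*√7) = 16 + 4*I*√7)
V(b) = 16 + b + 4*I*√7 (V(b) = b + (16 + 4*I*√7) = 16 + b + 4*I*√7)
838*V(-2) = 838*(16 - 2 + 4*I*√7) = 838*(14 + 4*I*√7) = 11732 + 3352*I*√7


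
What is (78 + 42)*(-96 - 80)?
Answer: -21120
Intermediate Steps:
(78 + 42)*(-96 - 80) = 120*(-176) = -21120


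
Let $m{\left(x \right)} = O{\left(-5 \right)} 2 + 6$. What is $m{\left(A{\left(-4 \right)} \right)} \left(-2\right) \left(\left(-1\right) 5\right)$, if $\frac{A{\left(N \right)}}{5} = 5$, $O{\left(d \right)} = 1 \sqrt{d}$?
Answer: $60 + 20 i \sqrt{5} \approx 60.0 + 44.721 i$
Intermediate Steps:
$O{\left(d \right)} = \sqrt{d}$
$A{\left(N \right)} = 25$ ($A{\left(N \right)} = 5 \cdot 5 = 25$)
$m{\left(x \right)} = 6 + 2 i \sqrt{5}$ ($m{\left(x \right)} = \sqrt{-5} \cdot 2 + 6 = i \sqrt{5} \cdot 2 + 6 = 2 i \sqrt{5} + 6 = 6 + 2 i \sqrt{5}$)
$m{\left(A{\left(-4 \right)} \right)} \left(-2\right) \left(\left(-1\right) 5\right) = \left(6 + 2 i \sqrt{5}\right) \left(-2\right) \left(\left(-1\right) 5\right) = \left(-12 - 4 i \sqrt{5}\right) \left(-5\right) = 60 + 20 i \sqrt{5}$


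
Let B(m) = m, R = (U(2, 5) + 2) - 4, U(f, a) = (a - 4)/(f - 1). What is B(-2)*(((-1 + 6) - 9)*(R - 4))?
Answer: -40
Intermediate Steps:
U(f, a) = (-4 + a)/(-1 + f)
R = -1 (R = ((-4 + 5)/(-1 + 2) + 2) - 4 = (1/1 + 2) - 4 = (1*1 + 2) - 4 = (1 + 2) - 4 = 3 - 4 = -1)
B(-2)*(((-1 + 6) - 9)*(R - 4)) = -2*((-1 + 6) - 9)*(-1 - 4) = -2*(5 - 9)*(-5) = -(-8)*(-5) = -2*20 = -40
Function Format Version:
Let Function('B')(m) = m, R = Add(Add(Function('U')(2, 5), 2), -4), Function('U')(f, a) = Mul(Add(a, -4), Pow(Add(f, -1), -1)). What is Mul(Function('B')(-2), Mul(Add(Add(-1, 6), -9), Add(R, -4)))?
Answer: -40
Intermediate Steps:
Function('U')(f, a) = Mul(Pow(Add(-1, f), -1), Add(-4, a)) (Function('U')(f, a) = Mul(Add(-4, a), Pow(Add(-1, f), -1)) = Mul(Pow(Add(-1, f), -1), Add(-4, a)))
R = -1 (R = Add(Add(Mul(Pow(Add(-1, 2), -1), Add(-4, 5)), 2), -4) = Add(Add(Mul(Pow(1, -1), 1), 2), -4) = Add(Add(Mul(1, 1), 2), -4) = Add(Add(1, 2), -4) = Add(3, -4) = -1)
Mul(Function('B')(-2), Mul(Add(Add(-1, 6), -9), Add(R, -4))) = Mul(-2, Mul(Add(Add(-1, 6), -9), Add(-1, -4))) = Mul(-2, Mul(Add(5, -9), -5)) = Mul(-2, Mul(-4, -5)) = Mul(-2, 20) = -40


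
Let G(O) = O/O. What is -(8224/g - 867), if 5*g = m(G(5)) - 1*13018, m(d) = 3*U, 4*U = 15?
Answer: 45271889/52027 ≈ 870.16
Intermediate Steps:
U = 15/4 (U = (¼)*15 = 15/4 ≈ 3.7500)
G(O) = 1
m(d) = 45/4 (m(d) = 3*(15/4) = 45/4)
g = -52027/20 (g = (45/4 - 1*13018)/5 = (45/4 - 13018)/5 = (⅕)*(-52027/4) = -52027/20 ≈ -2601.4)
-(8224/g - 867) = -(8224/(-52027/20) - 867) = -(8224*(-20/52027) - 867) = -(-164480/52027 - 867) = -1*(-45271889/52027) = 45271889/52027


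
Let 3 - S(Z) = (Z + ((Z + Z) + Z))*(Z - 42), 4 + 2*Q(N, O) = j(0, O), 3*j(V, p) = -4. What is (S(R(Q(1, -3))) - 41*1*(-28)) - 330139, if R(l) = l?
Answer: -2965180/9 ≈ -3.2946e+5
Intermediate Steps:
j(V, p) = -4/3 (j(V, p) = (⅓)*(-4) = -4/3)
Q(N, O) = -8/3 (Q(N, O) = -2 + (½)*(-4/3) = -2 - ⅔ = -8/3)
S(Z) = 3 - 4*Z*(-42 + Z) (S(Z) = 3 - (Z + ((Z + Z) + Z))*(Z - 42) = 3 - (Z + (2*Z + Z))*(-42 + Z) = 3 - (Z + 3*Z)*(-42 + Z) = 3 - 4*Z*(-42 + Z))
(S(R(Q(1, -3))) - 41*1*(-28)) - 330139 = ((3 - 4*(-8/3)² + 168*(-8/3)) - 41*1*(-28)) - 330139 = ((3 - 4*64/9 - 448) - 41*(-28)) - 330139 = ((3 - 256/9 - 448) + 1148) - 330139 = (-4261/9 + 1148) - 330139 = 6071/9 - 330139 = -2965180/9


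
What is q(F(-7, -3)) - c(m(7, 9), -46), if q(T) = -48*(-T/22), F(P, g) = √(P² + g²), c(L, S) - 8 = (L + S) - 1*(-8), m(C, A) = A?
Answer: 21 + 24*√58/11 ≈ 37.616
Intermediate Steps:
c(L, S) = 16 + L + S (c(L, S) = 8 + ((L + S) - 1*(-8)) = 8 + ((L + S) + 8) = 8 + (8 + L + S) = 16 + L + S)
q(T) = 24*T/11 (q(T) = -(-24)*T/11 = 24*T/11)
q(F(-7, -3)) - c(m(7, 9), -46) = 24*√((-7)² + (-3)²)/11 - (16 + 9 - 46) = 24*√(49 + 9)/11 - 1*(-21) = 24*√58/11 + 21 = 21 + 24*√58/11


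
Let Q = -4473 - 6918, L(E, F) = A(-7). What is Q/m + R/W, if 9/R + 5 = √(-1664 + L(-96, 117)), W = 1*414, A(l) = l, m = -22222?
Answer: 444284573/866835776 - I*√1671/78016 ≈ 0.51254 - 0.00052397*I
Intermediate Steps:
L(E, F) = -7
Q = -11391
W = 414
R = 9/(-5 + I*√1671) (R = 9/(-5 + √(-1664 - 7)) = 9/(-5 + √(-1671)) = 9/(-5 + I*√1671) ≈ -0.026533 - 0.21692*I)
Q/m + R/W = -11391/(-22222) + (-45/1696 - 9*I*√1671/1696)/414 = -11391*(-1/22222) + (-45/1696 - 9*I*√1671/1696)*(1/414) = 11391/22222 + (-5/78016 - I*√1671/78016) = 444284573/866835776 - I*√1671/78016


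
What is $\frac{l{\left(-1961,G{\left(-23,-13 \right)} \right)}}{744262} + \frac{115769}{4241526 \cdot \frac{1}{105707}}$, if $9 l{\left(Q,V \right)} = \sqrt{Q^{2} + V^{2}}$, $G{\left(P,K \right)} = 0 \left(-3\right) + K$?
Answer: $\frac{12237593683}{4241526} + \frac{\sqrt{3845690}}{6698358} \approx 2885.2$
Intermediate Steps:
$G{\left(P,K \right)} = K$ ($G{\left(P,K \right)} = 0 + K = K$)
$l{\left(Q,V \right)} = \frac{\sqrt{Q^{2} + V^{2}}}{9}$
$\frac{l{\left(-1961,G{\left(-23,-13 \right)} \right)}}{744262} + \frac{115769}{4241526 \cdot \frac{1}{105707}} = \frac{\frac{1}{9} \sqrt{\left(-1961\right)^{2} + \left(-13\right)^{2}}}{744262} + \frac{115769}{4241526 \cdot \frac{1}{105707}} = \frac{\sqrt{3845521 + 169}}{9} \cdot \frac{1}{744262} + \frac{115769}{4241526 \cdot \frac{1}{105707}} = \frac{\sqrt{3845690}}{9} \cdot \frac{1}{744262} + \frac{115769}{\frac{4241526}{105707}} = \frac{\sqrt{3845690}}{6698358} + 115769 \cdot \frac{105707}{4241526} = \frac{\sqrt{3845690}}{6698358} + \frac{12237593683}{4241526} = \frac{12237593683}{4241526} + \frac{\sqrt{3845690}}{6698358}$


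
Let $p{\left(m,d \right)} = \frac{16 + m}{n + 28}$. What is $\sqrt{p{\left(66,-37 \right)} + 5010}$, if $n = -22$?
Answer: $\frac{\sqrt{45213}}{3} \approx 70.878$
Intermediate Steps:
$p{\left(m,d \right)} = \frac{8}{3} + \frac{m}{6}$ ($p{\left(m,d \right)} = \frac{16 + m}{-22 + 28} = \frac{16 + m}{6} = \left(16 + m\right) \frac{1}{6} = \frac{8}{3} + \frac{m}{6}$)
$\sqrt{p{\left(66,-37 \right)} + 5010} = \sqrt{\left(\frac{8}{3} + \frac{1}{6} \cdot 66\right) + 5010} = \sqrt{\left(\frac{8}{3} + 11\right) + 5010} = \sqrt{\frac{41}{3} + 5010} = \sqrt{\frac{15071}{3}} = \frac{\sqrt{45213}}{3}$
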